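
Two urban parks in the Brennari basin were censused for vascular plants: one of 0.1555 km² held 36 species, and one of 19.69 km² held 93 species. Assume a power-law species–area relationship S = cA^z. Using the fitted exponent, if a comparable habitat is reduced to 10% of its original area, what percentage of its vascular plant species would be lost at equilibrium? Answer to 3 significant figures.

z = ln(93/36) / ln(19.69/0.1555) = 0.9491 / 4.8412 = 0.1960
S_new/S_old = (A_new/A_old)^z = 0.1^0.1960 = exp(0.1960 × -2.3026) = 0.6367
Fraction lost = 1 − 0.6367 = 0.3633

36.3%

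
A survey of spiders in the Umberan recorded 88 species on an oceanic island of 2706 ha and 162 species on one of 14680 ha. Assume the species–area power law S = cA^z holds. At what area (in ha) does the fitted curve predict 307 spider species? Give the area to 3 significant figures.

86300 ha

z = ln(162/88) / ln(14680/2706) = 0.6103 / 1.6910 = 0.3609
c = 88 / 2706^0.3609 = 88 / 17.32 = 5.079
A = (307/5.079)^(1/0.3609) ⇒ ln A = ln(60.44)/0.3609 = 11.3656
A = e^11.3656 ≈ 86301 ha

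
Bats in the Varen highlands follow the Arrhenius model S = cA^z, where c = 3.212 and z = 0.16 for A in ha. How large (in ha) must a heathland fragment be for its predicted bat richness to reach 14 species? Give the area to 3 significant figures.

9910 ha

14 = 3.212 × A^0.16  ⇒  A^0.16 = 14/3.212 = 4.359
ln A = ln(4.359) / 0.16 = 1.4722 / 0.16 = 9.2010
A = e^9.2010 ≈ 9907 ha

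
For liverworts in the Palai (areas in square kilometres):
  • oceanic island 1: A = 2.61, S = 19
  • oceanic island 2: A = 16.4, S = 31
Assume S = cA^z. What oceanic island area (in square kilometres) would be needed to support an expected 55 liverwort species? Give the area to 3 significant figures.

z = ln(31/19) / ln(16.4/2.61) = 0.4895 / 1.8379 = 0.2664
c = 19 / 2.61^0.2664 = 19 / 1.291 = 14.72
A = (55/14.72)^(1/0.2664) ⇒ ln A = ln(3.738)/0.2664 = 4.9498
A = e^4.9498 ≈ 141.1 square kilometres

141 square kilometres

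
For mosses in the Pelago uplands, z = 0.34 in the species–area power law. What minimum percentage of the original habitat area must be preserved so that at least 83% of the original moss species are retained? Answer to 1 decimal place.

57.8%

Need (A_new/A_old)^0.34 = 0.83, so A_new/A_old = 0.83^(1/0.34) = 0.83^2.941
ln(A_new/A_old) = ln 0.83 / 0.34 = -0.1863 / 0.34 = -0.5480
A_new/A_old = e^-0.5480 ≈ 0.5781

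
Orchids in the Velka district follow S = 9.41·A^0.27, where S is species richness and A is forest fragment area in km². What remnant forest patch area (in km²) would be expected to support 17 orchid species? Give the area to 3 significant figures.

8.94 km²

17 = 9.41 × A^0.27  ⇒  A^0.27 = 17/9.41 = 1.807
ln A = ln(1.807) / 0.27 = 0.5914 / 0.27 = 2.1905
A = e^2.1905 ≈ 8.94 km²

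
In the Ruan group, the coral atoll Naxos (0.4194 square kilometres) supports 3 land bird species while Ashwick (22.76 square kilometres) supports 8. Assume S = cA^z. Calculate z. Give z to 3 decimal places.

0.246

Taking logs: ln S = ln c + z ln A, so z = (ln S₂ − ln S₁)/(ln A₂ − ln A₁).
z = ln(8/3) / ln(22.76/0.4194) = ln(2.667) / ln(54.27) = 0.9808 / 3.9939 = 0.2456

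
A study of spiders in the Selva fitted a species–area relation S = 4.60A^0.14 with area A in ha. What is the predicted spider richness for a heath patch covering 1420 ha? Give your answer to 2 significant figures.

S = 4.6 × 1420^0.14
ln S = ln 4.6 + 0.14 × ln 1420 = 1.5261 + 0.14 × 7.2584 = 2.5422
S = e^2.5422 ≈ 12.71

13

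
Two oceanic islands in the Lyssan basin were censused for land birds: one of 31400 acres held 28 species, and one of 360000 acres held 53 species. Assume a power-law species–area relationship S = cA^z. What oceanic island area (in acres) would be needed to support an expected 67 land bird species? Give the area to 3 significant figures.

882000 acres

z = ln(53/28) / ln(360000/31400) = 0.6381 / 2.4393 = 0.2616
c = 28 / 31400^0.2616 = 28 / 15.01 = 1.866
A = (67/1.866)^(1/0.2616) ⇒ ln A = ln(35.91)/0.2616 = 13.6899
A = e^13.6899 ≈ 881987 acres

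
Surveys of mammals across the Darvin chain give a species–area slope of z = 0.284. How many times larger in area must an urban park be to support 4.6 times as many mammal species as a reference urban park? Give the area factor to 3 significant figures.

(A₂/A₁)^0.284 = 4.6, so A₂/A₁ = 4.6^(1/0.284) = 4.6^3.521
ln(A₂/A₁) = ln 4.6 / 0.284 = 1.5261 / 0.284 = 5.3734
A₂/A₁ = e^5.3734 ≈ 215.6

216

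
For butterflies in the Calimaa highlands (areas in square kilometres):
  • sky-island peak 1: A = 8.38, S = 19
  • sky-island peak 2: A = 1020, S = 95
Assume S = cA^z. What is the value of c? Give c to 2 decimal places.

9.32

z = ln(S₂/S₁) / ln(A₂/A₁) = ln(95/19) / ln(1020/8.38) = 1.6094 / 4.8017 = 0.3352
c = S₁ / A₁^z = 19 / 8.38^0.3352 = 19 / 2.039 = 9.318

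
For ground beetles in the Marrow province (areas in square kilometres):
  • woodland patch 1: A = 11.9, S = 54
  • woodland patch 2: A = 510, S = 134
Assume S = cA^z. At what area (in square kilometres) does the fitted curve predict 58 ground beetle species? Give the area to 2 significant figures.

16 square kilometres

z = ln(134/54) / ln(510/11.9) = 0.9089 / 3.7579 = 0.2419
c = 54 / 11.9^0.2419 = 54 / 1.82 = 29.67
A = (58/29.67)^(1/0.2419) ⇒ ln A = ln(1.955)/0.2419 = 2.7720
A = e^2.7720 ≈ 15.99 square kilometres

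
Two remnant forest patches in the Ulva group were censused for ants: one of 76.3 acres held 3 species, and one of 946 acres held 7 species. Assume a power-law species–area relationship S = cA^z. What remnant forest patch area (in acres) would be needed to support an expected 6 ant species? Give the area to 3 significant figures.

598 acres

z = ln(7/3) / ln(946/76.3) = 0.8473 / 2.5176 = 0.3366
c = 3 / 76.3^0.3366 = 3 / 4.301 = 0.6975
A = (6/0.6975)^(1/0.3366) ⇒ ln A = ln(8.602)/0.3366 = 6.3942
A = e^6.3942 ≈ 598.4 acres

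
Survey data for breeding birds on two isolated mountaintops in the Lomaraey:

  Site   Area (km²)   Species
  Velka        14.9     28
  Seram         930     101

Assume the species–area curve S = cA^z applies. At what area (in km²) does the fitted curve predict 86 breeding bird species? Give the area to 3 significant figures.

z = ln(101/28) / ln(930/14.9) = 1.2829 / 4.1338 = 0.3103
c = 28 / 14.9^0.3103 = 28 / 2.313 = 12.11
A = (86/12.11)^(1/0.3103) ⇒ ln A = ln(7.103)/0.3103 = 6.3171
A = e^6.3171 ≈ 554 km²

554 km²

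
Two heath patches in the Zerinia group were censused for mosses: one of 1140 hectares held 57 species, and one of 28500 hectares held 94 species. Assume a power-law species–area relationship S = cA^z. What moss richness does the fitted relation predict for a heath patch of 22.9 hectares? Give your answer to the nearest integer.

z = ln(94/57) / ln(28500/1140) = 0.5002 / 3.2189 = 0.1554
c = 57 / 1140^0.1554 = 57 / 2.986 = 19.09
S₃ = 19.09 × 22.9^0.1554 = 19.09 × 1.627 ≈ 31.06

31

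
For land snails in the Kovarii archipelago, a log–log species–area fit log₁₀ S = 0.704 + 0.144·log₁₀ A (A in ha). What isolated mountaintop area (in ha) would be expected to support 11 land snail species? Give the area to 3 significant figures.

220 ha

11 = 5.058 × A^0.144  ⇒  A^0.144 = 11/5.058 = 2.175
ln A = ln(2.175) / 0.144 = 0.7769 / 0.144 = 5.3950
A = e^5.3950 ≈ 220.3 ha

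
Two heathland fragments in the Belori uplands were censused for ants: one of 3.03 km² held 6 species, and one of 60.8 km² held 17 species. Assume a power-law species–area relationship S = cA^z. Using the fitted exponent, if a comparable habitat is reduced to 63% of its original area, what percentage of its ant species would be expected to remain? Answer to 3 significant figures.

85.2%

z = ln(17/6) / ln(60.8/3.03) = 1.0415 / 2.9990 = 0.3473
S_new/S_old = (A_new/A_old)^z = 0.63^0.3473 = exp(0.3473 × -0.4620) = 0.8518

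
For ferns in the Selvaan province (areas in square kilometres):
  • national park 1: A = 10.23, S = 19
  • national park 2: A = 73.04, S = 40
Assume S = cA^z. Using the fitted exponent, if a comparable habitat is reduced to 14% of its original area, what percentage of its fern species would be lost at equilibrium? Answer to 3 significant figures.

z = ln(40/19) / ln(73.04/10.23) = 0.7444 / 1.9657 = 0.3787
S_new/S_old = (A_new/A_old)^z = 0.14^0.3787 = exp(0.3787 × -1.9661) = 0.4749
Fraction lost = 1 − 0.4749 = 0.5251

52.5%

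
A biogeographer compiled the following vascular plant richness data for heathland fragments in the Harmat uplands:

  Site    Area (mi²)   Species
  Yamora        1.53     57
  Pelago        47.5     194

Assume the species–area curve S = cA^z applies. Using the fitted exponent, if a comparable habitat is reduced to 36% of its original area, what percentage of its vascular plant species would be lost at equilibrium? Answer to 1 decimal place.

30.5%

z = ln(194/57) / ln(47.5/1.53) = 1.2248 / 3.4355 = 0.3565
S_new/S_old = (A_new/A_old)^z = 0.36^0.3565 = exp(0.3565 × -1.0217) = 0.6947
Fraction lost = 1 − 0.6947 = 0.3053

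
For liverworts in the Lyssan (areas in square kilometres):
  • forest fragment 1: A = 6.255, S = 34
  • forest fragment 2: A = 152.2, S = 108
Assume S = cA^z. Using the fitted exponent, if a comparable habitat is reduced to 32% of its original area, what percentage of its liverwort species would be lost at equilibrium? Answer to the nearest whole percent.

34%

z = ln(108/34) / ln(152.2/6.255) = 1.1558 / 3.1918 = 0.3621
S_new/S_old = (A_new/A_old)^z = 0.32^0.3621 = exp(0.3621 × -1.1394) = 0.6619
Fraction lost = 1 − 0.6619 = 0.3381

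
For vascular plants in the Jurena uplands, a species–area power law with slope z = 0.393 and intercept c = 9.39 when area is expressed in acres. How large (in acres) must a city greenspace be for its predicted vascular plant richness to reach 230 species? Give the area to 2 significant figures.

230 = 9.39 × A^0.393  ⇒  A^0.393 = 230/9.39 = 24.49
ln A = ln(24.49) / 0.393 = 3.1984 / 0.393 = 8.1385
A = e^8.1385 ≈ 3424 acres

3400 acres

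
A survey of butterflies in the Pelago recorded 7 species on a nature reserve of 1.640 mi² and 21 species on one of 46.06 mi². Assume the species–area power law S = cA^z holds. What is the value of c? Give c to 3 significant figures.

z = ln(S₂/S₁) / ln(A₂/A₁) = ln(21/7) / ln(46.06/1.64) = 1.0986 / 3.3352 = 0.3294
c = S₁ / A₁^z = 7 / 1.64^0.3294 = 7 / 1.177 = 5.947

5.95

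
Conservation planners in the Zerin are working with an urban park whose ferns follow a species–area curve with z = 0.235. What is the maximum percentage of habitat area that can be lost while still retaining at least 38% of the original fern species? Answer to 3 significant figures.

98.4%

Need (A_new/A_old)^0.235 = 0.38, so A_new/A_old = 0.38^(1/0.235) = 0.38^4.255
ln(A_new/A_old) = ln 0.38 / 0.235 = -0.9676 / 0.235 = -4.1174
A_new/A_old = e^-4.1174 ≈ 0.01629
Fraction that can be lost = 1 − 0.01629 = 0.9837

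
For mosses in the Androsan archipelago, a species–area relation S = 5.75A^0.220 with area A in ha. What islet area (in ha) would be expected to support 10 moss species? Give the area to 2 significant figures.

10 = 5.75 × A^0.22  ⇒  A^0.22 = 10/5.75 = 1.739
ln A = ln(1.739) / 0.22 = 0.5534 / 0.22 = 2.5154
A = e^2.5154 ≈ 12.37 ha

12 ha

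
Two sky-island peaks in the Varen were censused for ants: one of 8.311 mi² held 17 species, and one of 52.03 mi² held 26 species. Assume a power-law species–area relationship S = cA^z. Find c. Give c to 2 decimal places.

z = ln(S₂/S₁) / ln(A₂/A₁) = ln(26/17) / ln(52.03/8.311) = 0.4249 / 1.8342 = 0.2316
c = S₁ / A₁^z = 17 / 8.311^0.2316 = 17 / 1.633 = 10.41

10.41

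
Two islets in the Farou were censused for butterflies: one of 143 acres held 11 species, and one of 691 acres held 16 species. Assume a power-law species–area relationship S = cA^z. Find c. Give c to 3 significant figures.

3.38

z = ln(S₂/S₁) / ln(A₂/A₁) = ln(16/11) / ln(691/143) = 0.3747 / 1.5753 = 0.2379
c = S₁ / A₁^z = 11 / 143^0.2379 = 11 / 3.256 = 3.379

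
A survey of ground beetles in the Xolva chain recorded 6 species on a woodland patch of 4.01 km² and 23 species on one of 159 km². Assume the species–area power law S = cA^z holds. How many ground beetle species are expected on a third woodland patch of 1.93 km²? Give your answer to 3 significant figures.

z = ln(23/6) / ln(159/4.01) = 1.3437 / 3.6801 = 0.3651
c = 6 / 4.01^0.3651 = 6 / 1.66 = 3.613
S₃ = 3.613 × 1.93^0.3651 = 3.613 × 1.271 ≈ 4.594

4.59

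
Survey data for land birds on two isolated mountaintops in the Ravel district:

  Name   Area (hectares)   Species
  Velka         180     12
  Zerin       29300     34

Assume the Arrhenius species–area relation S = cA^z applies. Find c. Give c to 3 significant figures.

4.15

z = ln(S₂/S₁) / ln(A₂/A₁) = ln(34/12) / ln(29300/180) = 1.0415 / 5.0924 = 0.2045
c = S₁ / A₁^z = 12 / 180^0.2045 = 12 / 2.892 = 4.149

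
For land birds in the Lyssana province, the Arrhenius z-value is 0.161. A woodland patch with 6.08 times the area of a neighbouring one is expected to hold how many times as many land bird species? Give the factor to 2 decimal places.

S₂/S₁ = (A₂/A₁)^z = 6.08^0.161
ln(S₂/S₁) = 0.161 × ln 6.08 = 0.161 × 1.8050 = 0.2906
S₂/S₁ = e^0.2906 ≈ 1.337

1.34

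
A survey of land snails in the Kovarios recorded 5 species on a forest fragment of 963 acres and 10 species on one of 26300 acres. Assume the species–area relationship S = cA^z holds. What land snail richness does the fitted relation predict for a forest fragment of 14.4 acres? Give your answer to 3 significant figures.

2.07

z = ln(10/5) / ln(26300/963) = 0.6931 / 3.3073 = 0.2096
c = 5 / 963^0.2096 = 5 / 4.22 = 1.185
S₃ = 1.185 × 14.4^0.2096 = 1.185 × 1.749 ≈ 2.072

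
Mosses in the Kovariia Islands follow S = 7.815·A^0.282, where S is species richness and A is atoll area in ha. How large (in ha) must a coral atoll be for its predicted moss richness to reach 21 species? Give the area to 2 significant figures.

33 ha

21 = 7.815 × A^0.282  ⇒  A^0.282 = 21/7.815 = 2.687
ln A = ln(2.687) / 0.282 = 0.9885 / 0.282 = 3.5052
A = e^3.5052 ≈ 33.29 ha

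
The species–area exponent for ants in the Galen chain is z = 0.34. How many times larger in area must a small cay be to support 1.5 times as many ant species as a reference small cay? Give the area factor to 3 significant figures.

(A₂/A₁)^0.34 = 1.5, so A₂/A₁ = 1.5^(1/0.34) = 1.5^2.941
ln(A₂/A₁) = ln 1.5 / 0.34 = 0.4055 / 0.34 = 1.1925
A₂/A₁ = e^1.1925 ≈ 3.295

3.30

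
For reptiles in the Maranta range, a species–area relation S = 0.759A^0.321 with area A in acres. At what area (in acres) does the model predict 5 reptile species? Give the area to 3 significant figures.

5 = 0.759 × A^0.321  ⇒  A^0.321 = 5/0.759 = 6.588
ln A = ln(6.588) / 0.321 = 1.8852 / 0.321 = 5.8729
A = e^5.8729 ≈ 355.3 acres

355 acres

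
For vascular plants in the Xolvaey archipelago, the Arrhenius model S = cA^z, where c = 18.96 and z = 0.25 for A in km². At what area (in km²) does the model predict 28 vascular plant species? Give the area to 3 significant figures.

28 = 18.96 × A^0.25  ⇒  A^0.25 = 28/18.96 = 1.477
ln A = ln(1.477) / 0.25 = 0.3899 / 0.25 = 1.5595
A = e^1.5595 ≈ 4.756 km²

4.76 km²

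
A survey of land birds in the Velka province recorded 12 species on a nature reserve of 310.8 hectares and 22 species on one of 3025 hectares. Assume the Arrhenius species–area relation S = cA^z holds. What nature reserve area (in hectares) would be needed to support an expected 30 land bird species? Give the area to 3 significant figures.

9690 hectares

z = ln(22/12) / ln(3025/310.8) = 0.6061 / 2.2755 = 0.2664
c = 12 / 310.8^0.2664 = 12 / 4.612 = 2.602
A = (30/2.602)^(1/0.2664) ⇒ ln A = ln(11.53)/0.2664 = 9.1790
A = e^9.1790 ≈ 9692 hectares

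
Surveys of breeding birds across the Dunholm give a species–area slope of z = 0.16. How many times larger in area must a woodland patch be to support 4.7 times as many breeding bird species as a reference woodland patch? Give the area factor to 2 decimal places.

(A₂/A₁)^0.16 = 4.7, so A₂/A₁ = 4.7^(1/0.16) = 4.7^6.25
ln(A₂/A₁) = ln 4.7 / 0.16 = 1.5476 / 0.16 = 9.6723
A₂/A₁ = e^9.6723 ≈ 15871

15871.27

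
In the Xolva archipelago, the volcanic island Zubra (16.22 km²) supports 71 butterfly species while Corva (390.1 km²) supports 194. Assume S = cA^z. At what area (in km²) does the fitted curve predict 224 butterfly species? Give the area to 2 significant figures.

610 km²

z = ln(194/71) / ln(390.1/16.22) = 1.0052 / 3.1802 = 0.3161
c = 71 / 16.22^0.3161 = 71 / 2.413 = 29.43
A = (224/29.43)^(1/0.3161) ⇒ ln A = ln(7.611)/0.3161 = 6.4213
A = e^6.4213 ≈ 614.8 km²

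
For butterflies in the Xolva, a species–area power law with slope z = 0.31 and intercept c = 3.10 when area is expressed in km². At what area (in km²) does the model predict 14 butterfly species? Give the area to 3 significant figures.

129 km²

14 = 3.1 × A^0.31  ⇒  A^0.31 = 14/3.1 = 4.516
ln A = ln(4.516) / 0.31 = 1.5077 / 0.31 = 4.8634
A = e^4.8634 ≈ 129.5 km²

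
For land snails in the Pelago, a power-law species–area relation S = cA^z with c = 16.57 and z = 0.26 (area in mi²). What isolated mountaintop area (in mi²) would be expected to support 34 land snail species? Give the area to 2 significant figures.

16 mi²

34 = 16.57 × A^0.26  ⇒  A^0.26 = 34/16.57 = 2.052
ln A = ln(2.052) / 0.26 = 0.7188 / 0.26 = 2.7645
A = e^2.7645 ≈ 15.87 mi²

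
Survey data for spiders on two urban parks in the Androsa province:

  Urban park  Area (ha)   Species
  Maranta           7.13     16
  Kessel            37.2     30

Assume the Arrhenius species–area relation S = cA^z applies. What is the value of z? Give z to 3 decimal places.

0.381

Taking logs: ln S = ln c + z ln A, so z = (ln S₂ − ln S₁)/(ln A₂ − ln A₁).
z = ln(30/16) / ln(37.2/7.13) = ln(1.875) / ln(5.217) = 0.6286 / 1.6520 = 0.3805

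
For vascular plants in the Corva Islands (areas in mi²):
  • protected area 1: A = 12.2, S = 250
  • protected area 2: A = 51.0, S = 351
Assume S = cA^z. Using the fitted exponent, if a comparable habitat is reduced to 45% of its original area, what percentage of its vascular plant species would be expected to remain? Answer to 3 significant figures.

z = ln(351/250) / ln(51/12.2) = 0.3393 / 1.4304 = 0.2372
S_new/S_old = (A_new/A_old)^z = 0.45^0.2372 = exp(0.2372 × -0.7985) = 0.8274

82.7%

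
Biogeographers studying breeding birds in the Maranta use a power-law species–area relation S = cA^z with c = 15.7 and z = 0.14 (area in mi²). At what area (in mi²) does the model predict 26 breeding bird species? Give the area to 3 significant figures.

36.7 mi²

26 = 15.7 × A^0.14  ⇒  A^0.14 = 26/15.7 = 1.656
ln A = ln(1.656) / 0.14 = 0.5044 / 0.14 = 3.6031
A = e^3.6031 ≈ 36.71 mi²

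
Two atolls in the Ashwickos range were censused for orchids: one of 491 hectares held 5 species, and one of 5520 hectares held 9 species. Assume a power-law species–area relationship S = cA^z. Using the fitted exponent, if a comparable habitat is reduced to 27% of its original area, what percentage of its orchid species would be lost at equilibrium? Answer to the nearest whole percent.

27%

z = ln(9/5) / ln(5520/491) = 0.5878 / 2.4197 = 0.2429
S_new/S_old = (A_new/A_old)^z = 0.27^0.2429 = exp(0.2429 × -1.3093) = 0.7276
Fraction lost = 1 − 0.7276 = 0.2724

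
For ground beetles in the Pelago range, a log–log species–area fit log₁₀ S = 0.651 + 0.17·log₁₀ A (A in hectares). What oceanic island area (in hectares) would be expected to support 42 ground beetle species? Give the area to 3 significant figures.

42 = 4.477 × A^0.17  ⇒  A^0.17 = 42/4.477 = 9.381
ln A = ln(9.381) / 0.17 = 2.2387 / 0.17 = 13.1687
A = e^13.1687 ≈ 523737 hectares

524000 hectares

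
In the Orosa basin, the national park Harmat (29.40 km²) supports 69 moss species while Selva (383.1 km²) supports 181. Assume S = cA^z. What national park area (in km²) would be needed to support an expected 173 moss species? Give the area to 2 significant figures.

340 km²

z = ln(181/69) / ln(383.1/29.4) = 0.9644 / 2.5673 = 0.3756
c = 69 / 29.4^0.3756 = 69 / 3.561 = 19.38
A = (173/19.38)^(1/0.3756) ⇒ ln A = ln(8.928)/0.3756 = 5.8280
A = e^5.8280 ≈ 339.7 km²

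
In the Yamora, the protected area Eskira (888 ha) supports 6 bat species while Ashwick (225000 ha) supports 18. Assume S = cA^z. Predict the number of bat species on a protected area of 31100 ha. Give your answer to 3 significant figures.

z = ln(18/6) / ln(225000/888) = 1.0986 / 5.5349 = 0.1985
c = 6 / 888^0.1985 = 6 / 3.848 = 1.559
S₃ = 1.559 × 31100^0.1985 = 1.559 × 7.794 ≈ 12.15

12.2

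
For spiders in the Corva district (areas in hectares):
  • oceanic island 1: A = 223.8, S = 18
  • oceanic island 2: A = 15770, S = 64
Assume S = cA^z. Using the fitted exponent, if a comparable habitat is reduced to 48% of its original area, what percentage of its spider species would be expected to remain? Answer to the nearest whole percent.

z = ln(64/18) / ln(15770/223.8) = 1.2685 / 4.2551 = 0.2981
S_new/S_old = (A_new/A_old)^z = 0.48^0.2981 = exp(0.2981 × -0.7340) = 0.8035

80%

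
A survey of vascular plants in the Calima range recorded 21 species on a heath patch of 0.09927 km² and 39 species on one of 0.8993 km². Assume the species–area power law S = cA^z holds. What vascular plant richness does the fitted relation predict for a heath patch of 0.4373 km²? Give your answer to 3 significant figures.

31.8

z = ln(39/21) / ln(0.8993/0.09927) = 0.6190 / 2.2038 = 0.2809
c = 21 / 0.09927^0.2809 = 21 / 0.5226 = 40.18
S₃ = 40.18 × 0.4373^0.2809 = 40.18 × 0.7927 ≈ 31.85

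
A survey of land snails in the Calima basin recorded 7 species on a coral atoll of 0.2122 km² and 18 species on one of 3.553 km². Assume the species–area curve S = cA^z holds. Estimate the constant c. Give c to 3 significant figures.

z = ln(S₂/S₁) / ln(A₂/A₁) = ln(18/7) / ln(3.553/0.2122) = 0.9445 / 2.8180 = 0.3352
c = S₁ / A₁^z = 7 / 0.2122^0.3352 = 7 / 0.5948 = 11.77

11.8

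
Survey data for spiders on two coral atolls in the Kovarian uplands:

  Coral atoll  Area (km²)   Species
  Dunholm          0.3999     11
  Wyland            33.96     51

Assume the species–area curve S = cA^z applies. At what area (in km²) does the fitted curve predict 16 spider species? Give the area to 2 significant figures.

1.2 km²

z = ln(51/11) / ln(33.96/0.3999) = 1.5339 / 4.4417 = 0.3453
c = 11 / 0.3999^0.3453 = 11 / 0.7287 = 15.1
A = (16/15.1)^(1/0.3453) ⇒ ln A = ln(1.06)/0.3453 = 0.1684
A = e^0.1684 ≈ 1.183 km²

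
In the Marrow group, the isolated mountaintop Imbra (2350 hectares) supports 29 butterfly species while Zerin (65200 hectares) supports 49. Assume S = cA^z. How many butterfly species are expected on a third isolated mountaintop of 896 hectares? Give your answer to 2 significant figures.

25

z = ln(49/29) / ln(65200/2350) = 0.5245 / 3.3230 = 0.1578
c = 29 / 2350^0.1578 = 29 / 3.405 = 8.517
S₃ = 8.517 × 896^0.1578 = 8.517 × 2.924 ≈ 24.91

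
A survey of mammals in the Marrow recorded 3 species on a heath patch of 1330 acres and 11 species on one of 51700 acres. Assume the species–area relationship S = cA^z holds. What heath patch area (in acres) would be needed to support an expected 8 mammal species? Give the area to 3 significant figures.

21100 acres

z = ln(11/3) / ln(51700/1330) = 1.2993 / 3.6603 = 0.3550
c = 3 / 1330^0.3550 = 3 / 12.85 = 0.2335
A = (8/0.2335)^(1/0.3550) ⇒ ln A = ln(34.26)/0.3550 = 9.9561
A = e^9.9561 ≈ 21080 acres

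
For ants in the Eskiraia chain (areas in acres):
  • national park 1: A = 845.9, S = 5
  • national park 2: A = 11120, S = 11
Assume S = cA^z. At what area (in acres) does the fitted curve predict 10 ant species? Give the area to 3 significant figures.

8140 acres

z = ln(11/5) / ln(11120/845.9) = 0.7885 / 2.5761 = 0.3061
c = 5 / 845.9^0.3061 = 5 / 7.87 = 0.6354
A = (10/0.6354)^(1/0.3061) ⇒ ln A = ln(15.74)/0.3061 = 9.0051
A = e^9.0051 ≈ 8144 acres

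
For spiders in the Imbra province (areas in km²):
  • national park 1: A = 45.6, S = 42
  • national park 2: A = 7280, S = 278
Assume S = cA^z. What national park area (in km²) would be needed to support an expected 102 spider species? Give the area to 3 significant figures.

494 km²

z = ln(278/42) / ln(7280/45.6) = 1.8900 / 5.0730 = 0.3726
c = 42 / 45.6^0.3726 = 42 / 4.15 = 10.12
A = (102/10.12)^(1/0.3726) ⇒ ln A = ln(10.08)/0.3726 = 6.2016
A = e^6.2016 ≈ 493.5 km²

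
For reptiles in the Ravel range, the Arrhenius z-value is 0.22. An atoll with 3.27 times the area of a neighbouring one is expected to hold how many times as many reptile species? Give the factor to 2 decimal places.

S₂/S₁ = (A₂/A₁)^z = 3.27^0.22
ln(S₂/S₁) = 0.22 × ln 3.27 = 0.22 × 1.1848 = 0.2607
S₂/S₁ = e^0.2607 ≈ 1.298

1.30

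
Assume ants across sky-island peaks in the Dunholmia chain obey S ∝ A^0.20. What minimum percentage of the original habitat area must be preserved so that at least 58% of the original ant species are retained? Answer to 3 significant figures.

6.56%

Need (A_new/A_old)^0.2 = 0.58, so A_new/A_old = 0.58^(1/0.2) = 0.58^5
ln(A_new/A_old) = ln 0.58 / 0.2 = -0.5447 / 0.2 = -2.7236
A_new/A_old = e^-2.7236 ≈ 0.06564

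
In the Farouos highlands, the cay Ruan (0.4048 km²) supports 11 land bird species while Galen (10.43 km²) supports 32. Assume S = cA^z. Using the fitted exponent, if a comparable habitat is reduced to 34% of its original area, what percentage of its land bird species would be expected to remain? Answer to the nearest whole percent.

70%

z = ln(32/11) / ln(10.43/0.4048) = 1.0678 / 3.2490 = 0.3287
S_new/S_old = (A_new/A_old)^z = 0.34^0.3287 = exp(0.3287 × -1.0788) = 0.7015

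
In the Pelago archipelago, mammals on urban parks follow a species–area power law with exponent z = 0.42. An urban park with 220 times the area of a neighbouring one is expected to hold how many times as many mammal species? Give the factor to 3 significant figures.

9.63

S₂/S₁ = (A₂/A₁)^z = 220^0.42
ln(S₂/S₁) = 0.42 × ln 220 = 0.42 × 5.3936 = 2.2653
S₂/S₁ = e^2.2653 ≈ 9.634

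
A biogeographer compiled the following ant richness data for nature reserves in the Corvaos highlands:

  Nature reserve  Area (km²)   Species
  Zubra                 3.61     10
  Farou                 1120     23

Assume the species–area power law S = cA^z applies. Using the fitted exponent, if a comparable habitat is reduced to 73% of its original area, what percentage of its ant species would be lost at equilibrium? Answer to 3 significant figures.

z = ln(23/10) / ln(1120/3.61) = 0.8329 / 5.7374 = 0.1452
S_new/S_old = (A_new/A_old)^z = 0.73^0.1452 = exp(0.1452 × -0.3147) = 0.9553
Fraction lost = 1 − 0.9553 = 0.04466

4.47%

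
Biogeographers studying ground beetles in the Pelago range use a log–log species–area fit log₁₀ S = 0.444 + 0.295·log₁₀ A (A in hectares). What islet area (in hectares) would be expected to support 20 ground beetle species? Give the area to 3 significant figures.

804 hectares

20 = 2.78 × A^0.295  ⇒  A^0.295 = 20/2.78 = 7.195
ln A = ln(7.195) / 0.295 = 1.9734 / 0.295 = 6.6894
A = e^6.6894 ≈ 803.9 hectares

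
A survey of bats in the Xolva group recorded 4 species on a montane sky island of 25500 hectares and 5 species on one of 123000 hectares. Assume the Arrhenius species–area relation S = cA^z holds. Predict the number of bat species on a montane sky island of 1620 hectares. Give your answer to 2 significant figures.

2.7

z = ln(5/4) / ln(123000/25500) = 0.2231 / 1.5735 = 0.1418
c = 4 / 25500^0.1418 = 4 / 4.216 = 0.9488
S₃ = 0.9488 × 1620^0.1418 = 0.9488 × 2.852 ≈ 2.706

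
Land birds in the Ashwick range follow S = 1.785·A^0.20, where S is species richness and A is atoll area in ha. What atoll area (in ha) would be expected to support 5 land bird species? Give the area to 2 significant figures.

170 ha

5 = 1.785 × A^0.2  ⇒  A^0.2 = 5/1.785 = 2.801
ln A = ln(2.801) / 0.2 = 1.0300 / 0.2 = 5.1501
A = e^5.1501 ≈ 172.4 ha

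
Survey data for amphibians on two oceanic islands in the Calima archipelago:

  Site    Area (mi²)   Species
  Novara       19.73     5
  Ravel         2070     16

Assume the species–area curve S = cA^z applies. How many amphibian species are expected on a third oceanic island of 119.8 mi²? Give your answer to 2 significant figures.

7.8

z = ln(16/5) / ln(2070/19.73) = 1.1632 / 4.6532 = 0.2500
c = 5 / 19.73^0.2500 = 5 / 2.107 = 2.373
S₃ = 2.373 × 119.8^0.2500 = 2.373 × 3.308 ≈ 7.848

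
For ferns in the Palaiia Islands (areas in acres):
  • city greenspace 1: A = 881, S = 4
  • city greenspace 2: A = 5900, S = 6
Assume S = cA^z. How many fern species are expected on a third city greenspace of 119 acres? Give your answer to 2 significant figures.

z = ln(6/4) / ln(5900/881) = 0.4055 / 1.9017 = 0.2132
c = 4 / 881^0.2132 = 4 / 4.245 = 0.9422
S₃ = 0.9422 × 119^0.2132 = 0.9422 × 2.77 ≈ 2.61

2.6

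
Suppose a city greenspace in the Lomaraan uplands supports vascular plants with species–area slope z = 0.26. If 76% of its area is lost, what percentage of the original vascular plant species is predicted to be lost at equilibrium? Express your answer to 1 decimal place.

31.0%

S_new/S_old = (A_new/A_old)^z = 0.24^0.26
= exp(0.26 × ln 0.24) = exp(0.26 × -1.4271) = exp(-0.3711) ≈ 0.69
Fraction lost = 1 − 0.69 = 0.31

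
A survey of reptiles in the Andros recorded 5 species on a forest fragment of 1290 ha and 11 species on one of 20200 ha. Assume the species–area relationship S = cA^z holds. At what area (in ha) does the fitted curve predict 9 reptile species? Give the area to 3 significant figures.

10000 ha

z = ln(11/5) / ln(20200/1290) = 0.7885 / 2.7510 = 0.2866
c = 5 / 1290^0.2866 = 5 / 7.789 = 0.6419
A = (9/0.6419)^(1/0.2866) ⇒ ln A = ln(14.02)/0.2866 = 9.2133
A = e^9.2133 ≈ 10029 ha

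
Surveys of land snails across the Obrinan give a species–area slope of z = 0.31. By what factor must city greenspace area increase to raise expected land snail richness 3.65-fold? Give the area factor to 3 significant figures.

65.1

(A₂/A₁)^0.31 = 3.65, so A₂/A₁ = 3.65^(1/0.31) = 3.65^3.226
ln(A₂/A₁) = ln 3.65 / 0.31 = 1.2947 / 0.31 = 4.1765
A₂/A₁ = e^4.1765 ≈ 65.14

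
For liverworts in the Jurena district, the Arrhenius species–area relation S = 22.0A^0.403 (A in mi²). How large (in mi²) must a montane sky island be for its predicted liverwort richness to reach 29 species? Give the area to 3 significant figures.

29 = 22 × A^0.403  ⇒  A^0.403 = 29/22 = 1.318
ln A = ln(1.318) / 0.403 = 0.2763 / 0.403 = 0.6855
A = e^0.6855 ≈ 1.985 mi²

1.98 mi²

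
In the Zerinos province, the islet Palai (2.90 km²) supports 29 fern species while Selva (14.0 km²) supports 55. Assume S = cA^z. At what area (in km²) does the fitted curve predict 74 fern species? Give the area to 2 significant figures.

29 km²

z = ln(55/29) / ln(14/2.9) = 0.6400 / 1.5743 = 0.4065
c = 29 / 2.9^0.4065 = 29 / 1.542 = 18.81
A = (74/18.81)^(1/0.4065) ⇒ ln A = ln(3.934)/0.4065 = 3.3690
A = e^3.3690 ≈ 29.05 km²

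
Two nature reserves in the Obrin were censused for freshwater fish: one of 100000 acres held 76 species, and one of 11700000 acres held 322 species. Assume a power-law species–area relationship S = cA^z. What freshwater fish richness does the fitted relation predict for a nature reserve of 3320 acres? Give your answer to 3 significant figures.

27.1

z = ln(322/76) / ln(11700000/100000) = 1.4438 / 4.7622 = 0.3032
c = 76 / 100000^0.3032 = 76 / 32.8 = 2.317
S₃ = 2.317 × 3320^0.3032 = 2.317 × 11.68 ≈ 27.07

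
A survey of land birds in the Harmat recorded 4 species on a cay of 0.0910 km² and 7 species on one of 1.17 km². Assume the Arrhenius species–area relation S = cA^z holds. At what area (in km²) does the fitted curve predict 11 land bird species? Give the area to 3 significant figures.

9.20 km²

z = ln(7/4) / ln(1.17/0.091) = 0.5596 / 2.5539 = 0.2191
c = 4 / 0.091^0.2191 = 4 / 0.5914 = 6.763
A = (11/6.763)^(1/0.2191) ⇒ ln A = ln(1.626)/0.2191 = 2.2197
A = e^2.2197 ≈ 9.205 km²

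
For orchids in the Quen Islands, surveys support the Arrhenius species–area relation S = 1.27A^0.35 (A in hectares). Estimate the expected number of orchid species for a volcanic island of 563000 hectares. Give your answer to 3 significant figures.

131

S = 1.27 × 563000^0.35 = 1.27 × 103 ≈ 130.8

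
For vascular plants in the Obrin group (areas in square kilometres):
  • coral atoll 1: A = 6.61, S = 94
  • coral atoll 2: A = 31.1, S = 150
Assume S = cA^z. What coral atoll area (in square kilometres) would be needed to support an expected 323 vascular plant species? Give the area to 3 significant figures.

z = ln(150/94) / ln(31.1/6.61) = 0.4673 / 1.5486 = 0.3018
c = 94 / 6.61^0.3018 = 94 / 1.768 = 53.16
A = (323/53.16)^(1/0.3018) ⇒ ln A = ln(6.076)/0.3018 = 5.9789
A = e^5.9789 ≈ 395 square kilometres

395 square kilometres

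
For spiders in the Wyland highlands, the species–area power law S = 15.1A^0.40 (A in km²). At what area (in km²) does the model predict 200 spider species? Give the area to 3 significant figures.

638 km²

200 = 15.1 × A^0.4  ⇒  A^0.4 = 200/15.1 = 13.25
ln A = ln(13.25) / 0.4 = 2.5836 / 0.4 = 6.4591
A = e^6.4591 ≈ 638.5 km²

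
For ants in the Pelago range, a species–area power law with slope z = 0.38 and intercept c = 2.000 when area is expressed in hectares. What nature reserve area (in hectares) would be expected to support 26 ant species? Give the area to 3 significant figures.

26 = 2 × A^0.38  ⇒  A^0.38 = 26/2 = 13
ln A = ln(13) / 0.38 = 2.5649 / 0.38 = 6.7499
A = e^6.7499 ≈ 853.9 hectares

854 hectares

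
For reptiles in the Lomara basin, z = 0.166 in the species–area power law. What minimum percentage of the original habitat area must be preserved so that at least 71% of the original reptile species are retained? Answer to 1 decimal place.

12.7%

Need (A_new/A_old)^0.166 = 0.71, so A_new/A_old = 0.71^(1/0.166) = 0.71^6.024
ln(A_new/A_old) = ln 0.71 / 0.166 = -0.3425 / 0.166 = -2.0632
A_new/A_old = e^-2.0632 ≈ 0.127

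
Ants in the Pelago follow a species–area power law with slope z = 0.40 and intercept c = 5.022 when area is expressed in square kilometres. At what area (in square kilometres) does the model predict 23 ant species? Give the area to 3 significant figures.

23 = 5.022 × A^0.4  ⇒  A^0.4 = 23/5.022 = 4.58
ln A = ln(4.58) / 0.4 = 1.5217 / 0.4 = 3.8042
A = e^3.8042 ≈ 44.89 square kilometres

44.9 square kilometres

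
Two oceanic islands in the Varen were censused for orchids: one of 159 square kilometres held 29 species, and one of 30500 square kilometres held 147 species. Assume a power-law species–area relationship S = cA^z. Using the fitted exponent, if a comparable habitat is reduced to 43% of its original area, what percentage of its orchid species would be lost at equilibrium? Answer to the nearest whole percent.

23%

z = ln(147/29) / ln(30500/159) = 1.6231 / 5.2566 = 0.3088
S_new/S_old = (A_new/A_old)^z = 0.43^0.3088 = exp(0.3088 × -0.8440) = 0.7706
Fraction lost = 1 − 0.7706 = 0.2294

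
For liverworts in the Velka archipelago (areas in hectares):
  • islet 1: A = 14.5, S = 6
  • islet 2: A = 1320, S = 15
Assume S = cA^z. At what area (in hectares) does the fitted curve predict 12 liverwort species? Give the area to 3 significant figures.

440 hectares

z = ln(15/6) / ln(1320/14.5) = 0.9163 / 4.5112 = 0.2031
c = 6 / 14.5^0.2031 = 6 / 1.721 = 3.485
A = (12/3.485)^(1/0.2031) ⇒ ln A = ln(3.443)/0.2031 = 6.0868
A = e^6.0868 ≈ 440 hectares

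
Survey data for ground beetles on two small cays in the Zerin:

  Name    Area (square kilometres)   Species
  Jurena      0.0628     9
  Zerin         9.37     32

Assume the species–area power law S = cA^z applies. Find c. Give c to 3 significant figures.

18.2

z = ln(S₂/S₁) / ln(A₂/A₁) = ln(32/9) / ln(9.37/0.0628) = 1.2685 / 5.0053 = 0.2534
c = S₁ / A₁^z = 9 / 0.0628^0.2534 = 9 / 0.4959 = 18.15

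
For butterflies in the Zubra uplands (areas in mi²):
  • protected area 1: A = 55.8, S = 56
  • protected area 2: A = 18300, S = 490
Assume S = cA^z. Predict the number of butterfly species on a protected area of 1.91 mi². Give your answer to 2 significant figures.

z = ln(490/56) / ln(18300/55.8) = 2.1691 / 5.7929 = 0.3744
c = 56 / 55.8^0.3744 = 56 / 4.508 = 12.42
S₃ = 12.42 × 1.91^0.3744 = 12.42 × 1.274 ≈ 15.83

16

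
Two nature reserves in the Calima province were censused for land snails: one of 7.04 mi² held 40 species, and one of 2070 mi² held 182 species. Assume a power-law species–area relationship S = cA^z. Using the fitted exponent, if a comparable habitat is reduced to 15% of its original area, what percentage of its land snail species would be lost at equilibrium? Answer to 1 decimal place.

z = ln(182/40) / ln(2070/7.04) = 1.5151 / 5.6837 = 0.2666
S_new/S_old = (A_new/A_old)^z = 0.15^0.2666 = exp(0.2666 × -1.8971) = 0.6031
Fraction lost = 1 − 0.6031 = 0.3969

39.7%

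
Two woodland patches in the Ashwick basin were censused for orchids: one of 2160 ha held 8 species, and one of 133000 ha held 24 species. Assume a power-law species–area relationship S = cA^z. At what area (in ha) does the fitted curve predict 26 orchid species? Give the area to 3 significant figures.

z = ln(24/8) / ln(133000/2160) = 1.0986 / 4.1202 = 0.2666
c = 8 / 2160^0.2666 = 8 / 7.746 = 1.033
A = (26/1.033)^(1/0.2666) ⇒ ln A = ln(25.18)/0.2666 = 12.0983
A = e^12.0983 ≈ 179566 ha

180000 ha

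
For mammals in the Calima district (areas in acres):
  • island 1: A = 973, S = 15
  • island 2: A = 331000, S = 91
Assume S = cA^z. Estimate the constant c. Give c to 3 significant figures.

z = ln(S₂/S₁) / ln(A₂/A₁) = ln(91/15) / ln(331000/973) = 1.8028 / 5.8295 = 0.3093
c = S₁ / A₁^z = 15 / 973^0.3093 = 15 / 8.396 = 1.786

1.79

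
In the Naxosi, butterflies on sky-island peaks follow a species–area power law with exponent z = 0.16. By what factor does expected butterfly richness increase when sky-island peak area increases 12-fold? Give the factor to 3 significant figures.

1.49

S₂/S₁ = (A₂/A₁)^z = 12^0.16
ln(S₂/S₁) = 0.16 × ln 12 = 0.16 × 2.4849 = 0.3976
S₂/S₁ = e^0.3976 ≈ 1.488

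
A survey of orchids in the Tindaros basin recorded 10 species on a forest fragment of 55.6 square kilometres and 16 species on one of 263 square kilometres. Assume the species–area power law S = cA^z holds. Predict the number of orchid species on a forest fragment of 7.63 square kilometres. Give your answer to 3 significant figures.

z = ln(16/10) / ln(263/55.6) = 0.4700 / 1.5540 = 0.3025
c = 10 / 55.6^0.3025 = 10 / 3.371 = 2.966
S₃ = 2.966 × 7.63^0.3025 = 2.966 × 1.849 ≈ 5.484

5.48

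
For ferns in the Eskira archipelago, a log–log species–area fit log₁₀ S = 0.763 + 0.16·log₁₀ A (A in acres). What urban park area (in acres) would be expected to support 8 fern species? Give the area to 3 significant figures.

8 = 5.794 × A^0.16  ⇒  A^0.16 = 8/5.794 = 1.381
ln A = ln(1.381) / 0.16 = 0.3226 / 0.16 = 2.0161
A = e^2.0161 ≈ 7.509 acres

7.51 acres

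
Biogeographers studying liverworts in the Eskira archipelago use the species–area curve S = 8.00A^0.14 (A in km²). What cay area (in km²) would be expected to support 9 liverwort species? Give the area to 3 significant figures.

9 = 8 × A^0.14  ⇒  A^0.14 = 9/8 = 1.125
ln A = ln(1.125) / 0.14 = 0.1178 / 0.14 = 0.8413
A = e^0.8413 ≈ 2.319 km²

2.32 km²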